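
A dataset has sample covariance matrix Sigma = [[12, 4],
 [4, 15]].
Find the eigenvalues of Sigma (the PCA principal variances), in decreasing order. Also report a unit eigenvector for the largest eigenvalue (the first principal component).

Step 1 — characteristic polynomial of 2×2 Sigma:
  det(Sigma - λI) = λ² - trace · λ + det = 0.
  trace = 12 + 15 = 27, det = 12·15 - (4)² = 164.
Step 2 — discriminant:
  Δ = trace² - 4·det = 729 - 656 = 73.
Step 3 — eigenvalues:
  λ = (trace ± √Δ)/2 = (27 ± 8.544)/2,
  λ_1 = 17.772,  λ_2 = 9.228.

Step 4 — unit eigenvector for λ_1: solve (Sigma - λ_1 I)v = 0. First row:
  (12 - 17.772)·v_x + (4)·v_y = 0, i.e. (-5.772)·v_x + (4)·v_y = 0,
  so v ∝ (b, λ_1 - a) = (4, 5.772) = u.
  ||u|| = √((4)² + (5.772)²) = √(49.316) ≈ 7.0225,
  v_1 = u/||u|| ≈ (0.5696, 0.8219) (||v_1|| = 1).

λ_1 = 17.772,  λ_2 = 9.228;  v_1 ≈ (0.5696, 0.8219)


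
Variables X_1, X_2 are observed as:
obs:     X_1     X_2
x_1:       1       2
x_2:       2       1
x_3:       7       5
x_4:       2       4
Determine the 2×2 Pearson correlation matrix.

Step 1 — column means:
  mean(X_1) = (1 + 2 + 7 + 2) / 4 = 12/4 = 3
  mean(X_2) = (2 + 1 + 5 + 4) / 4 = 12/4 = 3

Step 2 — sample variances and covariances s[i,j] = (1/(n-1)) · Σ_k (x_{k,i} - mean_i) · (x_{k,j} - mean_j), with n-1 = 3:
  s[X_1,X_1] = ((-2)·(-2) + (-1)·(-1) + (4)·(4) + (-1)·(-1)) / 3 = 22/3 = 7.3333
  s[X_1,X_2] = ((-2)·(-1) + (-1)·(-2) + (4)·(2) + (-1)·(1)) / 3 = 11/3 = 3.6667
  s[X_2,X_2] = ((-1)·(-1) + (-2)·(-2) + (2)·(2) + (1)·(1)) / 3 = 10/3 = 3.3333
  Sample standard deviations s_i = √(s[i,i]):
  s(X_1) = √(7.3333) = 2.708
  s(X_2) = √(3.3333) = 1.8257

Step 3 — r_{ij} = s_{ij} / (s_i · s_j):
  r[X_1,X_1] = 1 (diagonal).
  r[X_1,X_2] = 3.6667 / (2.708 · 1.8257) = 3.6667 / 4.9441 = 0.7416
  r[X_2,X_2] = 1 (diagonal).

R is symmetric with unit diagonal. Assembling:

R = [[1, 0.7416],
 [0.7416, 1]]


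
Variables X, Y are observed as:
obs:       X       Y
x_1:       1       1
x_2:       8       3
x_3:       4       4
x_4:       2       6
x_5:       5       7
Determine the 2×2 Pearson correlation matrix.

Step 1 — column means:
  mean(X) = (1 + 8 + 4 + 2 + 5) / 5 = 20/5 = 4
  mean(Y) = (1 + 3 + 4 + 6 + 7) / 5 = 21/5 = 4.2

Step 2 — sample variances and covariances s[i,j] = (1/(n-1)) · Σ_k (x_{k,i} - mean_i) · (x_{k,j} - mean_j), with n-1 = 4:
  s[X,X] = ((-3)·(-3) + (4)·(4) + (0)·(0) + (-2)·(-2) + (1)·(1)) / 4 = 30/4 = 7.5
  s[X,Y] = ((-3)·(-3.2) + (4)·(-1.2) + (0)·(-0.2) + (-2)·(1.8) + (1)·(2.8)) / 4 = 4/4 = 1
  s[Y,Y] = ((-3.2)·(-3.2) + (-1.2)·(-1.2) + (-0.2)·(-0.2) + (1.8)·(1.8) + (2.8)·(2.8)) / 4 = 22.8/4 = 5.7
  Sample standard deviations s_i = √(s[i,i]):
  s(X) = √(7.5) = 2.7386
  s(Y) = √(5.7) = 2.3875

Step 3 — r_{ij} = s_{ij} / (s_i · s_j):
  r[X,X] = 1 (diagonal).
  r[X,Y] = 1 / (2.7386 · 2.3875) = 1 / 6.5383 = 0.1529
  r[Y,Y] = 1 (diagonal).

R is symmetric with unit diagonal. Assembling:

R = [[1, 0.1529],
 [0.1529, 1]]


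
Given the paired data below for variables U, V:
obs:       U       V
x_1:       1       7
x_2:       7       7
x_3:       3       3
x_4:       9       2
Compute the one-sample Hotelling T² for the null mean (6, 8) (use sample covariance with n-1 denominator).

Step 1 — sample mean vector:
  mean(U) = (1 + 7 + 3 + 9) / 4 = 20/4 = 5
  mean(V) = (7 + 7 + 3 + 2) / 4 = 19/4 = 4.75
  x̄ = (5, 4.75),  deviation x̄ - mu_0 = (5, 4.75) - (6, 8) = (-1, -3.25).

Step 2 — sample covariance matrix, S[i,j] = (1/(n-1)) · Σ_k (x_{k,i} - mean_i) · (x_{k,j} - mean_j), divisor n-1 = 3:
  S[U,U] = ((-4)·(-4) + (2)·(2) + (-2)·(-2) + (4)·(4)) / 3 = 40/3 = 13.3333
  S[U,V] = ((-4)·(2.25) + (2)·(2.25) + (-2)·(-1.75) + (4)·(-2.75)) / 3 = -12/3 = -4
  S[V,V] = ((2.25)·(2.25) + (2.25)·(2.25) + (-1.75)·(-1.75) + (-2.75)·(-2.75)) / 3 = 20.75/3 = 6.9167
  S = [[13.3333, -4],
 [-4, 6.9167]].

Step 3 — invert S. det(S) = 13.3333·6.9167 - (-4)² = 76.2222.
  S^{-1} = (1/det) · [[d, -b], [-b, a]] = [[0.0907, 0.0525],
 [0.0525, 0.1749]].

Step 4 — quadratic form (x̄ - mu_0)^T · S^{-1} · (x̄ - mu_0):
  S^{-1} · (x̄ - mu_0) = (-0.2613, -0.621),
  (x̄ - mu_0)^T · [...] = (-1)·(-0.2613) + (-3.25)·(-0.621) = 2.2795.

Step 5 — scale by n: T² = 4 · 2.2795 = 9.1181.

T² ≈ 9.1181


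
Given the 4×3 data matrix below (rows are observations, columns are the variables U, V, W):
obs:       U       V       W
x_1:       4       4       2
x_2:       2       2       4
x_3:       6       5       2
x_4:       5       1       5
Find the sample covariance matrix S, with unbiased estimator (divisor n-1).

Step 1 — column means:
  mean(U) = (4 + 2 + 6 + 5) / 4 = 17/4 = 4.25
  mean(V) = (4 + 2 + 5 + 1) / 4 = 12/4 = 3
  mean(W) = (2 + 4 + 2 + 5) / 4 = 13/4 = 3.25

Step 2 — sample covariance S[i,j] = (1/(n-1)) · Σ_k (x_{k,i} - mean_i) · (x_{k,j} - mean_j), with n-1 = 3.
  S[U,U] = ((-0.25)·(-0.25) + (-2.25)·(-2.25) + (1.75)·(1.75) + (0.75)·(0.75)) / 3 = 8.75/3 = 2.9167
  S[U,V] = ((-0.25)·(1) + (-2.25)·(-1) + (1.75)·(2) + (0.75)·(-2)) / 3 = 4/3 = 1.3333
  S[U,W] = ((-0.25)·(-1.25) + (-2.25)·(0.75) + (1.75)·(-1.25) + (0.75)·(1.75)) / 3 = -2.25/3 = -0.75
  S[V,V] = ((1)·(1) + (-1)·(-1) + (2)·(2) + (-2)·(-2)) / 3 = 10/3 = 3.3333
  S[V,W] = ((1)·(-1.25) + (-1)·(0.75) + (2)·(-1.25) + (-2)·(1.75)) / 3 = -8/3 = -2.6667
  S[W,W] = ((-1.25)·(-1.25) + (0.75)·(0.75) + (-1.25)·(-1.25) + (1.75)·(1.75)) / 3 = 6.75/3 = 2.25

S is symmetric (S[j,i] = S[i,j]). Assembling:

S = [[2.9167, 1.3333, -0.75],
 [1.3333, 3.3333, -2.6667],
 [-0.75, -2.6667, 2.25]]


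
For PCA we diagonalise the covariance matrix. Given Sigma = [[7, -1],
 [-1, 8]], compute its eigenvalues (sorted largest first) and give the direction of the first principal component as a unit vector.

Step 1 — characteristic polynomial of 2×2 Sigma:
  det(Sigma - λI) = λ² - trace · λ + det = 0.
  trace = 7 + 8 = 15, det = 7·8 - (-1)² = 55.
Step 2 — discriminant:
  Δ = trace² - 4·det = 225 - 220 = 5.
Step 3 — eigenvalues:
  λ = (trace ± √Δ)/2 = (15 ± 2.2361)/2,
  λ_1 = 8.618,  λ_2 = 6.382.

Step 4 — unit eigenvector for λ_1: solve (Sigma - λ_1 I)v = 0. First row:
  (7 - 8.618)·v_x + (-1)·v_y = 0, i.e. (-1.618)·v_x + (-1)·v_y = 0,
  so v ∝ (b, λ_1 - a) = (-1, 1.618); multiply by -1 so the first entry is positive: u = (1, -1.618).
  ||u|| = √((1)² + (-1.618)²) = √(3.618) ≈ 1.9021,
  v_1 = u/||u|| ≈ (0.5257, -0.8507) (||v_1|| = 1).

λ_1 = 8.618,  λ_2 = 6.382;  v_1 ≈ (0.5257, -0.8507)


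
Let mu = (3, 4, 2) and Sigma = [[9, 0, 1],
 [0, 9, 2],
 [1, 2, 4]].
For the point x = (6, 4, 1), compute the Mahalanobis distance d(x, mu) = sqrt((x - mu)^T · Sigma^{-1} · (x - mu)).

Step 1 — centre the observation: (x - mu) = (3, 0, -1).

Step 2 — invert Sigma (cofactor / det for 3×3, or solve directly):
  Sigma^{-1} = [[0.1147, 0.0072, -0.0323],
 [0.0072, 0.1254, -0.0645],
 [-0.0323, -0.0645, 0.2903]].

Step 3 — form the quadratic (x - mu)^T · Sigma^{-1} · (x - mu):
  Sigma^{-1} · (x - mu) = (0.3763, 0.086, -0.3871).
  (x - mu)^T · [Sigma^{-1} · (x - mu)] = (3)·(0.3763) + (0)·(0.086) + (-1)·(-0.3871) = 1.5161.

Step 4 — take square root: d = √(1.5161) ≈ 1.2313.

d(x, mu) = √(1.5161) ≈ 1.2313


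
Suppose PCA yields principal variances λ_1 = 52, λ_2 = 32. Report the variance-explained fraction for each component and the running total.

Step 1 — total variance = trace(Sigma) = Σ λ_i = 52 + 32 = 84.

Step 2 — fraction explained by component i = λ_i / Σ λ:
  PC1: 52/84 = 0.619
  PC2: 32/84 = 0.381

Step 3 — cumulative fraction after k components = (λ_1 + ... + λ_k) / Σ λ:
  k = 1: 52/84 = 0.619
  k = 2: (52 + 32)/84 = 84/84 = 1

Summary (fraction, with percent):

explained: PC1 0.619 (61.9%), PC2 0.381 (38.1%);  cumulative: 0.619, 1


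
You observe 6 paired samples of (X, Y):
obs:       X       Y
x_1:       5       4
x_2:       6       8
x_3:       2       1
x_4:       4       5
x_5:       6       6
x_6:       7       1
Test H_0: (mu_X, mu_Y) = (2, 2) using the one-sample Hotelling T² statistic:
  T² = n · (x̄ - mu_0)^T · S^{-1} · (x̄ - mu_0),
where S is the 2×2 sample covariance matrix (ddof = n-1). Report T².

Step 1 — sample mean vector:
  mean(X) = (5 + 6 + 2 + 4 + 6 + 7) / 6 = 30/6 = 5
  mean(Y) = (4 + 8 + 1 + 5 + 6 + 1) / 6 = 25/6 = 4.1667
  x̄ = (5, 4.1667),  deviation x̄ - mu_0 = (5, 4.1667) - (2, 2) = (3, 2.1667).

Step 2 — sample covariance matrix, S[i,j] = (1/(n-1)) · Σ_k (x_{k,i} - mean_i) · (x_{k,j} - mean_j), divisor n-1 = 5:
  S[X,X] = ((0)·(0) + (1)·(1) + (-3)·(-3) + (-1)·(-1) + (1)·(1) + (2)·(2)) / 5 = 16/5 = 3.2
  S[X,Y] = ((0)·(-0.1667) + (1)·(3.8333) + (-3)·(-3.1667) + (-1)·(0.8333) + (1)·(1.8333) + (2)·(-3.1667)) / 5 = 8/5 = 1.6
  S[Y,Y] = ((-0.1667)·(-0.1667) + (3.8333)·(3.8333) + (-3.1667)·(-3.1667) + (0.8333)·(0.8333) + (1.8333)·(1.8333) + (-3.1667)·(-3.1667)) / 5 = 38.8333/5 = 7.7667
  S = [[3.2, 1.6],
 [1.6, 7.7667]].

Step 3 — invert S. det(S) = 3.2·7.7667 - (1.6)² = 22.2933.
  S^{-1} = (1/det) · [[d, -b], [-b, a]] = [[0.3484, -0.0718],
 [-0.0718, 0.1435]].

Step 4 — quadratic form (x̄ - mu_0)^T · S^{-1} · (x̄ - mu_0):
  S^{-1} · (x̄ - mu_0) = (0.8897, 0.0957),
  (x̄ - mu_0)^T · [...] = (3)·(0.8897) + (2.1667)·(0.0957) = 2.8763.

Step 5 — scale by n: T² = 6 · 2.8763 = 17.2578.

T² ≈ 17.2578


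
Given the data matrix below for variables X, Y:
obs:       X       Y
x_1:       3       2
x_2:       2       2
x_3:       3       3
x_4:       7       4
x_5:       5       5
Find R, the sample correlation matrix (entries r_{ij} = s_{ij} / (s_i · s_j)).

Step 1 — column means:
  mean(X) = (3 + 2 + 3 + 7 + 5) / 5 = 20/5 = 4
  mean(Y) = (2 + 2 + 3 + 4 + 5) / 5 = 16/5 = 3.2

Step 2 — sample variances and covariances s[i,j] = (1/(n-1)) · Σ_k (x_{k,i} - mean_i) · (x_{k,j} - mean_j), with n-1 = 4:
  s[X,X] = ((-1)·(-1) + (-2)·(-2) + (-1)·(-1) + (3)·(3) + (1)·(1)) / 4 = 16/4 = 4
  s[X,Y] = ((-1)·(-1.2) + (-2)·(-1.2) + (-1)·(-0.2) + (3)·(0.8) + (1)·(1.8)) / 4 = 8/4 = 2
  s[Y,Y] = ((-1.2)·(-1.2) + (-1.2)·(-1.2) + (-0.2)·(-0.2) + (0.8)·(0.8) + (1.8)·(1.8)) / 4 = 6.8/4 = 1.7
  Sample standard deviations s_i = √(s[i,i]):
  s(X) = √(4) = 2
  s(Y) = √(1.7) = 1.3038

Step 3 — r_{ij} = s_{ij} / (s_i · s_j):
  r[X,X] = 1 (diagonal).
  r[X,Y] = 2 / (2 · 1.3038) = 2 / 2.6077 = 0.767
  r[Y,Y] = 1 (diagonal).

R is symmetric with unit diagonal. Assembling:

R = [[1, 0.767],
 [0.767, 1]]


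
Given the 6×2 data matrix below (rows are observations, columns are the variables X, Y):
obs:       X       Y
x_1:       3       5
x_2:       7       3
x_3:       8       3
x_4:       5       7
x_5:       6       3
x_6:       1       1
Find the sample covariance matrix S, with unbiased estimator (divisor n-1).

Step 1 — column means:
  mean(X) = (3 + 7 + 8 + 5 + 6 + 1) / 6 = 30/6 = 5
  mean(Y) = (5 + 3 + 3 + 7 + 3 + 1) / 6 = 22/6 = 3.6667

Step 2 — sample covariance S[i,j] = (1/(n-1)) · Σ_k (x_{k,i} - mean_i) · (x_{k,j} - mean_j), with n-1 = 5.
  S[X,X] = ((-2)·(-2) + (2)·(2) + (3)·(3) + (0)·(0) + (1)·(1) + (-4)·(-4)) / 5 = 34/5 = 6.8
  S[X,Y] = ((-2)·(1.3333) + (2)·(-0.6667) + (3)·(-0.6667) + (0)·(3.3333) + (1)·(-0.6667) + (-4)·(-2.6667)) / 5 = 4/5 = 0.8
  S[Y,Y] = ((1.3333)·(1.3333) + (-0.6667)·(-0.6667) + (-0.6667)·(-0.6667) + (3.3333)·(3.3333) + (-0.6667)·(-0.6667) + (-2.6667)·(-2.6667)) / 5 = 21.3333/5 = 4.2667

S is symmetric (S[j,i] = S[i,j]). Assembling:

S = [[6.8, 0.8],
 [0.8, 4.2667]]


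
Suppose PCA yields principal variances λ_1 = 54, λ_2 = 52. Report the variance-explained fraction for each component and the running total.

Step 1 — total variance = trace(Sigma) = Σ λ_i = 54 + 52 = 106.

Step 2 — fraction explained by component i = λ_i / Σ λ:
  PC1: 54/106 = 0.5094
  PC2: 52/106 = 0.4906

Step 3 — cumulative fraction after k components = (λ_1 + ... + λ_k) / Σ λ:
  k = 1: 54/106 = 0.5094
  k = 2: (54 + 52)/106 = 106/106 = 1

Summary (fraction, with percent):

explained: PC1 0.5094 (50.94%), PC2 0.4906 (49.06%);  cumulative: 0.5094, 1


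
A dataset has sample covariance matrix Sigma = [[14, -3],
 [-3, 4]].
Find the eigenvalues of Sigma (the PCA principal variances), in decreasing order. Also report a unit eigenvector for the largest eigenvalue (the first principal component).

Step 1 — characteristic polynomial of 2×2 Sigma:
  det(Sigma - λI) = λ² - trace · λ + det = 0.
  trace = 14 + 4 = 18, det = 14·4 - (-3)² = 47.
Step 2 — discriminant:
  Δ = trace² - 4·det = 324 - 188 = 136.
Step 3 — eigenvalues:
  λ = (trace ± √Δ)/2 = (18 ± 11.6619)/2,
  λ_1 = 14.831,  λ_2 = 3.169.

Step 4 — unit eigenvector for λ_1: solve (Sigma - λ_1 I)v = 0. First row:
  (14 - 14.831)·v_x + (-3)·v_y = 0, i.e. (-0.831)·v_x + (-3)·v_y = 0,
  so v ∝ (b, λ_1 - a) = (-3, 0.831); multiply by -1 so the first entry is positive: u = (3, -0.831).
  ||u|| = √((3)² + (-0.831)²) = √(9.6905) ≈ 3.113,
  v_1 = u/||u|| ≈ (0.9637, -0.2669) (||v_1|| = 1).

λ_1 = 14.831,  λ_2 = 3.169;  v_1 ≈ (0.9637, -0.2669)


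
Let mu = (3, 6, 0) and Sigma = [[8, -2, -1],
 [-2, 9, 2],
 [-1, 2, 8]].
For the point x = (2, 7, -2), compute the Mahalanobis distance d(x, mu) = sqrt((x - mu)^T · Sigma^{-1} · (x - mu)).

Step 1 — centre the observation: (x - mu) = (-1, 1, -2).

Step 2 — invert Sigma (cofactor / det for 3×3, or solve directly):
  Sigma^{-1} = [[0.1331, 0.0274, 0.0098],
 [0.0274, 0.1233, -0.0274],
 [0.0098, -0.0274, 0.1331]].

Step 3 — form the quadratic (x - mu)^T · Sigma^{-1} · (x - mu):
  Sigma^{-1} · (x - mu) = (-0.1252, 0.1507, -0.3033).
  (x - mu)^T · [Sigma^{-1} · (x - mu)] = (-1)·(-0.1252) + (1)·(0.1507) + (-2)·(-0.3033) = 0.8826.

Step 4 — take square root: d = √(0.8826) ≈ 0.9395.

d(x, mu) = √(0.8826) ≈ 0.9395


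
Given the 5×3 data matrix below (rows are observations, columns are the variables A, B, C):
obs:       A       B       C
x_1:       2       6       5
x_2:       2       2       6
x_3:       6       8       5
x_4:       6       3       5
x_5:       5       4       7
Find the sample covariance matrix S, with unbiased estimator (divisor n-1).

Step 1 — column means:
  mean(A) = (2 + 2 + 6 + 6 + 5) / 5 = 21/5 = 4.2
  mean(B) = (6 + 2 + 8 + 3 + 4) / 5 = 23/5 = 4.6
  mean(C) = (5 + 6 + 5 + 5 + 7) / 5 = 28/5 = 5.6

Step 2 — sample covariance S[i,j] = (1/(n-1)) · Σ_k (x_{k,i} - mean_i) · (x_{k,j} - mean_j), with n-1 = 4.
  S[A,A] = ((-2.2)·(-2.2) + (-2.2)·(-2.2) + (1.8)·(1.8) + (1.8)·(1.8) + (0.8)·(0.8)) / 4 = 16.8/4 = 4.2
  S[A,B] = ((-2.2)·(1.4) + (-2.2)·(-2.6) + (1.8)·(3.4) + (1.8)·(-1.6) + (0.8)·(-0.6)) / 4 = 5.4/4 = 1.35
  S[A,C] = ((-2.2)·(-0.6) + (-2.2)·(0.4) + (1.8)·(-0.6) + (1.8)·(-0.6) + (0.8)·(1.4)) / 4 = -0.6/4 = -0.15
  S[B,B] = ((1.4)·(1.4) + (-2.6)·(-2.6) + (3.4)·(3.4) + (-1.6)·(-1.6) + (-0.6)·(-0.6)) / 4 = 23.2/4 = 5.8
  S[B,C] = ((1.4)·(-0.6) + (-2.6)·(0.4) + (3.4)·(-0.6) + (-1.6)·(-0.6) + (-0.6)·(1.4)) / 4 = -3.8/4 = -0.95
  S[C,C] = ((-0.6)·(-0.6) + (0.4)·(0.4) + (-0.6)·(-0.6) + (-0.6)·(-0.6) + (1.4)·(1.4)) / 4 = 3.2/4 = 0.8

S is symmetric (S[j,i] = S[i,j]). Assembling:

S = [[4.2, 1.35, -0.15],
 [1.35, 5.8, -0.95],
 [-0.15, -0.95, 0.8]]


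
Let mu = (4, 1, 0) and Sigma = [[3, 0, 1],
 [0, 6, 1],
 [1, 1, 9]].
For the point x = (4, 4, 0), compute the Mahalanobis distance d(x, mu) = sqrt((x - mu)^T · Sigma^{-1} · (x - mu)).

Step 1 — centre the observation: (x - mu) = (0, 3, 0).

Step 2 — invert Sigma (cofactor / det for 3×3, or solve directly):
  Sigma^{-1} = [[0.3464, 0.0065, -0.0392],
 [0.0065, 0.1699, -0.0196],
 [-0.0392, -0.0196, 0.1176]].

Step 3 — form the quadratic (x - mu)^T · Sigma^{-1} · (x - mu):
  Sigma^{-1} · (x - mu) = (0.0196, 0.5098, -0.0588).
  (x - mu)^T · [Sigma^{-1} · (x - mu)] = (0)·(0.0196) + (3)·(0.5098) + (0)·(-0.0588) = 1.5294.

Step 4 — take square root: d = √(1.5294) ≈ 1.2367.

d(x, mu) = √(1.5294) ≈ 1.2367


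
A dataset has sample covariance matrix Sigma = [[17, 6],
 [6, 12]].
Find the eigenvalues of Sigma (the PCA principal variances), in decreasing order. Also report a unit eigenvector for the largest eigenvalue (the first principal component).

Step 1 — characteristic polynomial of 2×2 Sigma:
  det(Sigma - λI) = λ² - trace · λ + det = 0.
  trace = 17 + 12 = 29, det = 17·12 - (6)² = 168.
Step 2 — discriminant:
  Δ = trace² - 4·det = 841 - 672 = 169.
Step 3 — eigenvalues:
  λ = (trace ± √Δ)/2 = (29 ± 13)/2,
  λ_1 = 21,  λ_2 = 8.

Step 4 — unit eigenvector for λ_1: solve (Sigma - λ_1 I)v = 0. First row:
  (17 - 21)·v_x + (6)·v_y = 0, i.e. (-4)·v_x + (6)·v_y = 0,
  so v ∝ (b, λ_1 - a) = (6, 4) = u.
  ||u|| = √((6)² + (4)²) = √(52) ≈ 7.2111,
  v_1 = u/||u|| ≈ (0.8321, 0.5547) (||v_1|| = 1).

λ_1 = 21,  λ_2 = 8;  v_1 ≈ (0.8321, 0.5547)


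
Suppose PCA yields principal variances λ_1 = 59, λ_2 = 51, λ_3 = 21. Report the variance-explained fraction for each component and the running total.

Step 1 — total variance = trace(Sigma) = Σ λ_i = 59 + 51 + 21 = 131.

Step 2 — fraction explained by component i = λ_i / Σ λ:
  PC1: 59/131 = 0.4504
  PC2: 51/131 = 0.3893
  PC3: 21/131 = 0.1603

Step 3 — cumulative fraction after k components = (λ_1 + ... + λ_k) / Σ λ:
  k = 1: 59/131 = 0.4504
  k = 2: (59 + 51)/131 = 110/131 = 0.8397
  k = 3: (59 + 51 + 21)/131 = 131/131 = 1

Summary (fraction, with percent):

explained: PC1 0.4504 (45.04%), PC2 0.3893 (38.93%), PC3 0.1603 (16.03%);  cumulative: 0.4504, 0.8397, 1


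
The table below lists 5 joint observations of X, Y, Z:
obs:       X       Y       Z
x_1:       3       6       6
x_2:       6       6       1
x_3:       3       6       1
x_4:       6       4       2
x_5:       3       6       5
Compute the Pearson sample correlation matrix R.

Step 1 — column means:
  mean(X) = (3 + 6 + 3 + 6 + 3) / 5 = 21/5 = 4.2
  mean(Y) = (6 + 6 + 6 + 4 + 6) / 5 = 28/5 = 5.6
  mean(Z) = (6 + 1 + 1 + 2 + 5) / 5 = 15/5 = 3

Step 2 — sample variances and covariances s[i,j] = (1/(n-1)) · Σ_k (x_{k,i} - mean_i) · (x_{k,j} - mean_j), with n-1 = 4:
  s[X,X] = ((-1.2)·(-1.2) + (1.8)·(1.8) + (-1.2)·(-1.2) + (1.8)·(1.8) + (-1.2)·(-1.2)) / 4 = 10.8/4 = 2.7
  s[X,Y] = ((-1.2)·(0.4) + (1.8)·(0.4) + (-1.2)·(0.4) + (1.8)·(-1.6) + (-1.2)·(0.4)) / 4 = -3.6/4 = -0.9
  s[X,Z] = ((-1.2)·(3) + (1.8)·(-2) + (-1.2)·(-2) + (1.8)·(-1) + (-1.2)·(2)) / 4 = -9/4 = -2.25
  s[Y,Y] = ((0.4)·(0.4) + (0.4)·(0.4) + (0.4)·(0.4) + (-1.6)·(-1.6) + (0.4)·(0.4)) / 4 = 3.2/4 = 0.8
  s[Y,Z] = ((0.4)·(3) + (0.4)·(-2) + (0.4)·(-2) + (-1.6)·(-1) + (0.4)·(2)) / 4 = 2/4 = 0.5
  s[Z,Z] = ((3)·(3) + (-2)·(-2) + (-2)·(-2) + (-1)·(-1) + (2)·(2)) / 4 = 22/4 = 5.5
  Sample standard deviations s_i = √(s[i,i]):
  s(X) = √(2.7) = 1.6432
  s(Y) = √(0.8) = 0.8944
  s(Z) = √(5.5) = 2.3452

Step 3 — r_{ij} = s_{ij} / (s_i · s_j):
  r[X,X] = 1 (diagonal).
  r[X,Y] = -0.9 / (1.6432 · 0.8944) = -0.9 / 1.4697 = -0.6124
  r[X,Z] = -2.25 / (1.6432 · 2.3452) = -2.25 / 3.8536 = -0.5839
  r[Y,Y] = 1 (diagonal).
  r[Y,Z] = 0.5 / (0.8944 · 2.3452) = 0.5 / 2.0976 = 0.2384
  r[Z,Z] = 1 (diagonal).

R is symmetric with unit diagonal. Assembling:

R = [[1, -0.6124, -0.5839],
 [-0.6124, 1, 0.2384],
 [-0.5839, 0.2384, 1]]


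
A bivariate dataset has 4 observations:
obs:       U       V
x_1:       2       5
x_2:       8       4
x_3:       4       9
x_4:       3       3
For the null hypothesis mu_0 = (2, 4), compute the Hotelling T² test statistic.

Step 1 — sample mean vector:
  mean(U) = (2 + 8 + 4 + 3) / 4 = 17/4 = 4.25
  mean(V) = (5 + 4 + 9 + 3) / 4 = 21/4 = 5.25
  x̄ = (4.25, 5.25),  deviation x̄ - mu_0 = (4.25, 5.25) - (2, 4) = (2.25, 1.25).

Step 2 — sample covariance matrix, S[i,j] = (1/(n-1)) · Σ_k (x_{k,i} - mean_i) · (x_{k,j} - mean_j), divisor n-1 = 3:
  S[U,U] = ((-2.25)·(-2.25) + (3.75)·(3.75) + (-0.25)·(-0.25) + (-1.25)·(-1.25)) / 3 = 20.75/3 = 6.9167
  S[U,V] = ((-2.25)·(-0.25) + (3.75)·(-1.25) + (-0.25)·(3.75) + (-1.25)·(-2.25)) / 3 = -2.25/3 = -0.75
  S[V,V] = ((-0.25)·(-0.25) + (-1.25)·(-1.25) + (3.75)·(3.75) + (-2.25)·(-2.25)) / 3 = 20.75/3 = 6.9167
  S = [[6.9167, -0.75],
 [-0.75, 6.9167]].

Step 3 — invert S. det(S) = 6.9167·6.9167 - (-0.75)² = 47.2778.
  S^{-1} = (1/det) · [[d, -b], [-b, a]] = [[0.1463, 0.0159],
 [0.0159, 0.1463]].

Step 4 — quadratic form (x̄ - mu_0)^T · S^{-1} · (x̄ - mu_0):
  S^{-1} · (x̄ - mu_0) = (0.349, 0.2186),
  (x̄ - mu_0)^T · [...] = (2.25)·(0.349) + (1.25)·(0.2186) = 1.0585.

Step 5 — scale by n: T² = 4 · 1.0585 = 4.2338.

T² ≈ 4.2338


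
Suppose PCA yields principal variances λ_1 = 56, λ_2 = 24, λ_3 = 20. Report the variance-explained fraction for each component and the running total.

Step 1 — total variance = trace(Sigma) = Σ λ_i = 56 + 24 + 20 = 100.

Step 2 — fraction explained by component i = λ_i / Σ λ:
  PC1: 56/100 = 0.56
  PC2: 24/100 = 0.24
  PC3: 20/100 = 0.2

Step 3 — cumulative fraction after k components = (λ_1 + ... + λ_k) / Σ λ:
  k = 1: 56/100 = 0.56
  k = 2: (56 + 24)/100 = 80/100 = 0.8
  k = 3: (56 + 24 + 20)/100 = 100/100 = 1

Summary (fraction, with percent):

explained: PC1 0.56 (56%), PC2 0.24 (24%), PC3 0.2 (20%);  cumulative: 0.56, 0.8, 1


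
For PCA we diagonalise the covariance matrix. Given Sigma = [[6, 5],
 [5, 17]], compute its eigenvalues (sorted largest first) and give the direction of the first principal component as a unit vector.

Step 1 — characteristic polynomial of 2×2 Sigma:
  det(Sigma - λI) = λ² - trace · λ + det = 0.
  trace = 6 + 17 = 23, det = 6·17 - (5)² = 77.
Step 2 — discriminant:
  Δ = trace² - 4·det = 529 - 308 = 221.
Step 3 — eigenvalues:
  λ = (trace ± √Δ)/2 = (23 ± 14.8661)/2,
  λ_1 = 18.933,  λ_2 = 4.067.

Step 4 — unit eigenvector for λ_1: solve (Sigma - λ_1 I)v = 0. First row:
  (6 - 18.933)·v_x + (5)·v_y = 0, i.e. (-12.933)·v_x + (5)·v_y = 0,
  so v ∝ (b, λ_1 - a) = (5, 12.933) = u.
  ||u|| = √((5)² + (12.933)²) = √(192.2634) ≈ 13.8659,
  v_1 = u/||u|| ≈ (0.3606, 0.9327) (||v_1|| = 1).

λ_1 = 18.933,  λ_2 = 4.067;  v_1 ≈ (0.3606, 0.9327)


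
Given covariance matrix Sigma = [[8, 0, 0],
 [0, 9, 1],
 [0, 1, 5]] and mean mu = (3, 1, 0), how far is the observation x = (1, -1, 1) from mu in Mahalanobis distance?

Step 1 — centre the observation: (x - mu) = (-2, -2, 1).

Step 2 — invert Sigma (cofactor / det for 3×3, or solve directly):
  Sigma^{-1} = [[0.125, 0, 0],
 [0, 0.1136, -0.0227],
 [0, -0.0227, 0.2045]].

Step 3 — form the quadratic (x - mu)^T · Sigma^{-1} · (x - mu):
  Sigma^{-1} · (x - mu) = (-0.25, -0.25, 0.25).
  (x - mu)^T · [Sigma^{-1} · (x - mu)] = (-2)·(-0.25) + (-2)·(-0.25) + (1)·(0.25) = 1.25.

Step 4 — take square root: d = √(1.25) ≈ 1.118.

d(x, mu) = √(1.25) ≈ 1.118


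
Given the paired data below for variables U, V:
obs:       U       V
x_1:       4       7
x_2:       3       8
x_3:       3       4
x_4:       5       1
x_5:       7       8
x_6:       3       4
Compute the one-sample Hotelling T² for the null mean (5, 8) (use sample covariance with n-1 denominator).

Step 1 — sample mean vector:
  mean(U) = (4 + 3 + 3 + 5 + 7 + 3) / 6 = 25/6 = 4.1667
  mean(V) = (7 + 8 + 4 + 1 + 8 + 4) / 6 = 32/6 = 5.3333
  x̄ = (4.1667, 5.3333),  deviation x̄ - mu_0 = (4.1667, 5.3333) - (5, 8) = (-0.8333, -2.6667).

Step 2 — sample covariance matrix, S[i,j] = (1/(n-1)) · Σ_k (x_{k,i} - mean_i) · (x_{k,j} - mean_j), divisor n-1 = 5:
  S[U,U] = ((-0.1667)·(-0.1667) + (-1.1667)·(-1.1667) + (-1.1667)·(-1.1667) + (0.8333)·(0.8333) + (2.8333)·(2.8333) + (-1.1667)·(-1.1667)) / 5 = 12.8333/5 = 2.5667
  S[U,V] = ((-0.1667)·(1.6667) + (-1.1667)·(2.6667) + (-1.1667)·(-1.3333) + (0.8333)·(-4.3333) + (2.8333)·(2.6667) + (-1.1667)·(-1.3333)) / 5 = 3.6667/5 = 0.7333
  S[V,V] = ((1.6667)·(1.6667) + (2.6667)·(2.6667) + (-1.3333)·(-1.3333) + (-4.3333)·(-4.3333) + (2.6667)·(2.6667) + (-1.3333)·(-1.3333)) / 5 = 39.3333/5 = 7.8667
  S = [[2.5667, 0.7333],
 [0.7333, 7.8667]].

Step 3 — invert S. det(S) = 2.5667·7.8667 - (0.7333)² = 19.6533.
  S^{-1} = (1/det) · [[d, -b], [-b, a]] = [[0.4003, -0.0373],
 [-0.0373, 0.1306]].

Step 4 — quadratic form (x̄ - mu_0)^T · S^{-1} · (x̄ - mu_0):
  S^{-1} · (x̄ - mu_0) = (-0.2341, -0.3172),
  (x̄ - mu_0)^T · [...] = (-0.8333)·(-0.2341) + (-2.6667)·(-0.3172) = 1.0408.

Step 5 — scale by n: T² = 6 · 1.0408 = 6.2449.

T² ≈ 6.2449


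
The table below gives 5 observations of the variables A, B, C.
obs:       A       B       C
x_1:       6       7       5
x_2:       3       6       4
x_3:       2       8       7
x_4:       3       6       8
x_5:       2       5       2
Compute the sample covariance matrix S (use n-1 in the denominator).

Step 1 — column means:
  mean(A) = (6 + 3 + 2 + 3 + 2) / 5 = 16/5 = 3.2
  mean(B) = (7 + 6 + 8 + 6 + 5) / 5 = 32/5 = 6.4
  mean(C) = (5 + 4 + 7 + 8 + 2) / 5 = 26/5 = 5.2

Step 2 — sample covariance S[i,j] = (1/(n-1)) · Σ_k (x_{k,i} - mean_i) · (x_{k,j} - mean_j), with n-1 = 4.
  S[A,A] = ((2.8)·(2.8) + (-0.2)·(-0.2) + (-1.2)·(-1.2) + (-0.2)·(-0.2) + (-1.2)·(-1.2)) / 4 = 10.8/4 = 2.7
  S[A,B] = ((2.8)·(0.6) + (-0.2)·(-0.4) + (-1.2)·(1.6) + (-0.2)·(-0.4) + (-1.2)·(-1.4)) / 4 = 1.6/4 = 0.4
  S[A,C] = ((2.8)·(-0.2) + (-0.2)·(-1.2) + (-1.2)·(1.8) + (-0.2)·(2.8) + (-1.2)·(-3.2)) / 4 = 0.8/4 = 0.2
  S[B,B] = ((0.6)·(0.6) + (-0.4)·(-0.4) + (1.6)·(1.6) + (-0.4)·(-0.4) + (-1.4)·(-1.4)) / 4 = 5.2/4 = 1.3
  S[B,C] = ((0.6)·(-0.2) + (-0.4)·(-1.2) + (1.6)·(1.8) + (-0.4)·(2.8) + (-1.4)·(-3.2)) / 4 = 6.6/4 = 1.65
  S[C,C] = ((-0.2)·(-0.2) + (-1.2)·(-1.2) + (1.8)·(1.8) + (2.8)·(2.8) + (-3.2)·(-3.2)) / 4 = 22.8/4 = 5.7

S is symmetric (S[j,i] = S[i,j]). Assembling:

S = [[2.7, 0.4, 0.2],
 [0.4, 1.3, 1.65],
 [0.2, 1.65, 5.7]]


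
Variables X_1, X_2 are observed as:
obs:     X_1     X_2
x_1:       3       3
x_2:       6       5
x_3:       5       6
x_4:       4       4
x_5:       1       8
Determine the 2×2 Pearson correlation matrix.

Step 1 — column means:
  mean(X_1) = (3 + 6 + 5 + 4 + 1) / 5 = 19/5 = 3.8
  mean(X_2) = (3 + 5 + 6 + 4 + 8) / 5 = 26/5 = 5.2

Step 2 — sample variances and covariances s[i,j] = (1/(n-1)) · Σ_k (x_{k,i} - mean_i) · (x_{k,j} - mean_j), with n-1 = 4:
  s[X_1,X_1] = ((-0.8)·(-0.8) + (2.2)·(2.2) + (1.2)·(1.2) + (0.2)·(0.2) + (-2.8)·(-2.8)) / 4 = 14.8/4 = 3.7
  s[X_1,X_2] = ((-0.8)·(-2.2) + (2.2)·(-0.2) + (1.2)·(0.8) + (0.2)·(-1.2) + (-2.8)·(2.8)) / 4 = -5.8/4 = -1.45
  s[X_2,X_2] = ((-2.2)·(-2.2) + (-0.2)·(-0.2) + (0.8)·(0.8) + (-1.2)·(-1.2) + (2.8)·(2.8)) / 4 = 14.8/4 = 3.7
  Sample standard deviations s_i = √(s[i,i]):
  s(X_1) = √(3.7) = 1.9235
  s(X_2) = √(3.7) = 1.9235

Step 3 — r_{ij} = s_{ij} / (s_i · s_j):
  r[X_1,X_1] = 1 (diagonal).
  r[X_1,X_2] = -1.45 / (1.9235 · 1.9235) = -1.45 / 3.7 = -0.3919
  r[X_2,X_2] = 1 (diagonal).

R is symmetric with unit diagonal. Assembling:

R = [[1, -0.3919],
 [-0.3919, 1]]


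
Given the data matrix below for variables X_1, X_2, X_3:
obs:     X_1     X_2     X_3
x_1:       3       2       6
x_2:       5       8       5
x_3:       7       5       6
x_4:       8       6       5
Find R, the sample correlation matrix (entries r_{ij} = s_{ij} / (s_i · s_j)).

Step 1 — column means:
  mean(X_1) = (3 + 5 + 7 + 8) / 4 = 23/4 = 5.75
  mean(X_2) = (2 + 8 + 5 + 6) / 4 = 21/4 = 5.25
  mean(X_3) = (6 + 5 + 6 + 5) / 4 = 22/4 = 5.5

Step 2 — sample variances and covariances s[i,j] = (1/(n-1)) · Σ_k (x_{k,i} - mean_i) · (x_{k,j} - mean_j), with n-1 = 3:
  s[X_1,X_1] = ((-2.75)·(-2.75) + (-0.75)·(-0.75) + (1.25)·(1.25) + (2.25)·(2.25)) / 3 = 14.75/3 = 4.9167
  s[X_1,X_2] = ((-2.75)·(-3.25) + (-0.75)·(2.75) + (1.25)·(-0.25) + (2.25)·(0.75)) / 3 = 8.25/3 = 2.75
  s[X_1,X_3] = ((-2.75)·(0.5) + (-0.75)·(-0.5) + (1.25)·(0.5) + (2.25)·(-0.5)) / 3 = -1.5/3 = -0.5
  s[X_2,X_2] = ((-3.25)·(-3.25) + (2.75)·(2.75) + (-0.25)·(-0.25) + (0.75)·(0.75)) / 3 = 18.75/3 = 6.25
  s[X_2,X_3] = ((-3.25)·(0.5) + (2.75)·(-0.5) + (-0.25)·(0.5) + (0.75)·(-0.5)) / 3 = -3.5/3 = -1.1667
  s[X_3,X_3] = ((0.5)·(0.5) + (-0.5)·(-0.5) + (0.5)·(0.5) + (-0.5)·(-0.5)) / 3 = 1/3 = 0.3333
  Sample standard deviations s_i = √(s[i,i]):
  s(X_1) = √(4.9167) = 2.2174
  s(X_2) = √(6.25) = 2.5
  s(X_3) = √(0.3333) = 0.5774

Step 3 — r_{ij} = s_{ij} / (s_i · s_j):
  r[X_1,X_1] = 1 (diagonal).
  r[X_1,X_2] = 2.75 / (2.2174 · 2.5) = 2.75 / 5.5434 = 0.4961
  r[X_1,X_3] = -0.5 / (2.2174 · 0.5774) = -0.5 / 1.2802 = -0.3906
  r[X_2,X_2] = 1 (diagonal).
  r[X_2,X_3] = -1.1667 / (2.5 · 0.5774) = -1.1667 / 1.4434 = -0.8083
  r[X_3,X_3] = 1 (diagonal).

R is symmetric with unit diagonal. Assembling:

R = [[1, 0.4961, -0.3906],
 [0.4961, 1, -0.8083],
 [-0.3906, -0.8083, 1]]


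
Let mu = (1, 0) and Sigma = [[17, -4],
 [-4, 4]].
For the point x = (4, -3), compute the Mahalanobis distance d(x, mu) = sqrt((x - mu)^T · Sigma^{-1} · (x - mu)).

Step 1 — centre the observation: (x - mu) = (3, -3).

Step 2 — invert Sigma. det(Sigma) = 17·4 - (-4)² = 52.
  Sigma^{-1} = (1/det) · [[d, -b], [-b, a]] = [[0.0769, 0.0769],
 [0.0769, 0.3269]].

Step 3 — form the quadratic (x - mu)^T · Sigma^{-1} · (x - mu):
  Sigma^{-1} · (x - mu) = (0, -0.75).
  (x - mu)^T · [Sigma^{-1} · (x - mu)] = (3)·(0) + (-3)·(-0.75) = 2.25.

Step 4 — take square root: d = √(2.25) ≈ 1.5.

d(x, mu) = √(2.25) ≈ 1.5


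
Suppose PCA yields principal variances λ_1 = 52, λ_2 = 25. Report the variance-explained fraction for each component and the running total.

Step 1 — total variance = trace(Sigma) = Σ λ_i = 52 + 25 = 77.

Step 2 — fraction explained by component i = λ_i / Σ λ:
  PC1: 52/77 = 0.6753
  PC2: 25/77 = 0.3247

Step 3 — cumulative fraction after k components = (λ_1 + ... + λ_k) / Σ λ:
  k = 1: 52/77 = 0.6753
  k = 2: (52 + 25)/77 = 77/77 = 1

Summary (fraction, with percent):

explained: PC1 0.6753 (67.53%), PC2 0.3247 (32.47%);  cumulative: 0.6753, 1


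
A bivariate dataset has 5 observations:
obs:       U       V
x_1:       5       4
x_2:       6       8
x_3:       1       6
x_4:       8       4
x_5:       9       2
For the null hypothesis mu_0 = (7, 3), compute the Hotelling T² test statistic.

Step 1 — sample mean vector:
  mean(U) = (5 + 6 + 1 + 8 + 9) / 5 = 29/5 = 5.8
  mean(V) = (4 + 8 + 6 + 4 + 2) / 5 = 24/5 = 4.8
  x̄ = (5.8, 4.8),  deviation x̄ - mu_0 = (5.8, 4.8) - (7, 3) = (-1.2, 1.8).

Step 2 — sample covariance matrix, S[i,j] = (1/(n-1)) · Σ_k (x_{k,i} - mean_i) · (x_{k,j} - mean_j), divisor n-1 = 4:
  S[U,U] = ((-0.8)·(-0.8) + (0.2)·(0.2) + (-4.8)·(-4.8) + (2.2)·(2.2) + (3.2)·(3.2)) / 4 = 38.8/4 = 9.7
  S[U,V] = ((-0.8)·(-0.8) + (0.2)·(3.2) + (-4.8)·(1.2) + (2.2)·(-0.8) + (3.2)·(-2.8)) / 4 = -15.2/4 = -3.8
  S[V,V] = ((-0.8)·(-0.8) + (3.2)·(3.2) + (1.2)·(1.2) + (-0.8)·(-0.8) + (-2.8)·(-2.8)) / 4 = 20.8/4 = 5.2
  S = [[9.7, -3.8],
 [-3.8, 5.2]].

Step 3 — invert S. det(S) = 9.7·5.2 - (-3.8)² = 36.
  S^{-1} = (1/det) · [[d, -b], [-b, a]] = [[0.1444, 0.1056],
 [0.1056, 0.2694]].

Step 4 — quadratic form (x̄ - mu_0)^T · S^{-1} · (x̄ - mu_0):
  S^{-1} · (x̄ - mu_0) = (0.0167, 0.3583),
  (x̄ - mu_0)^T · [...] = (-1.2)·(0.0167) + (1.8)·(0.3583) = 0.625.

Step 5 — scale by n: T² = 5 · 0.625 = 3.125.

T² ≈ 3.125


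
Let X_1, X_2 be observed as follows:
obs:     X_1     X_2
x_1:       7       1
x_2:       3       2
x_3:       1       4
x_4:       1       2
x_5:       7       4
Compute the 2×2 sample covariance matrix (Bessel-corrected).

Step 1 — column means:
  mean(X_1) = (7 + 3 + 1 + 1 + 7) / 5 = 19/5 = 3.8
  mean(X_2) = (1 + 2 + 4 + 2 + 4) / 5 = 13/5 = 2.6

Step 2 — sample covariance S[i,j] = (1/(n-1)) · Σ_k (x_{k,i} - mean_i) · (x_{k,j} - mean_j), with n-1 = 4.
  S[X_1,X_1] = ((3.2)·(3.2) + (-0.8)·(-0.8) + (-2.8)·(-2.8) + (-2.8)·(-2.8) + (3.2)·(3.2)) / 4 = 36.8/4 = 9.2
  S[X_1,X_2] = ((3.2)·(-1.6) + (-0.8)·(-0.6) + (-2.8)·(1.4) + (-2.8)·(-0.6) + (3.2)·(1.4)) / 4 = -2.4/4 = -0.6
  S[X_2,X_2] = ((-1.6)·(-1.6) + (-0.6)·(-0.6) + (1.4)·(1.4) + (-0.6)·(-0.6) + (1.4)·(1.4)) / 4 = 7.2/4 = 1.8

S is symmetric (S[j,i] = S[i,j]). Assembling:

S = [[9.2, -0.6],
 [-0.6, 1.8]]


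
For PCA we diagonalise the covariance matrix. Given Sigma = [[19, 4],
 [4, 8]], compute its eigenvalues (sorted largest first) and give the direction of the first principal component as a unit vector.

Step 1 — characteristic polynomial of 2×2 Sigma:
  det(Sigma - λI) = λ² - trace · λ + det = 0.
  trace = 19 + 8 = 27, det = 19·8 - (4)² = 136.
Step 2 — discriminant:
  Δ = trace² - 4·det = 729 - 544 = 185.
Step 3 — eigenvalues:
  λ = (trace ± √Δ)/2 = (27 ± 13.6015)/2,
  λ_1 = 20.3007,  λ_2 = 6.6993.

Step 4 — unit eigenvector for λ_1: solve (Sigma - λ_1 I)v = 0. First row:
  (19 - 20.3007)·v_x + (4)·v_y = 0, i.e. (-1.3007)·v_x + (4)·v_y = 0,
  so v ∝ (b, λ_1 - a) = (4, 1.3007) = u.
  ||u|| = √((4)² + (1.3007)²) = √(17.6919) ≈ 4.2062,
  v_1 = u/||u|| ≈ (0.951, 0.3092) (||v_1|| = 1).

λ_1 = 20.3007,  λ_2 = 6.6993;  v_1 ≈ (0.951, 0.3092)


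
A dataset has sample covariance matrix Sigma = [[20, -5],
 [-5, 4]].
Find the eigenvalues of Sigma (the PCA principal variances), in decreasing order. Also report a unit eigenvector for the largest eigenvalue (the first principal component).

Step 1 — characteristic polynomial of 2×2 Sigma:
  det(Sigma - λI) = λ² - trace · λ + det = 0.
  trace = 20 + 4 = 24, det = 20·4 - (-5)² = 55.
Step 2 — discriminant:
  Δ = trace² - 4·det = 576 - 220 = 356.
Step 3 — eigenvalues:
  λ = (trace ± √Δ)/2 = (24 ± 18.868)/2,
  λ_1 = 21.434,  λ_2 = 2.566.

Step 4 — unit eigenvector for λ_1: solve (Sigma - λ_1 I)v = 0. First row:
  (20 - 21.434)·v_x + (-5)·v_y = 0, i.e. (-1.434)·v_x + (-5)·v_y = 0,
  so v ∝ (b, λ_1 - a) = (-5, 1.434); multiply by -1 so the first entry is positive: u = (5, -1.434).
  ||u|| = √((5)² + (-1.434)²) = √(27.0563) ≈ 5.2016,
  v_1 = u/||u|| ≈ (0.9612, -0.2757) (||v_1|| = 1).

λ_1 = 21.434,  λ_2 = 2.566;  v_1 ≈ (0.9612, -0.2757)


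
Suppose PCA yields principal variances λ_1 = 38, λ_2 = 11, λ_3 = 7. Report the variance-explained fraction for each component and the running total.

Step 1 — total variance = trace(Sigma) = Σ λ_i = 38 + 11 + 7 = 56.

Step 2 — fraction explained by component i = λ_i / Σ λ:
  PC1: 38/56 = 0.6786
  PC2: 11/56 = 0.1964
  PC3: 7/56 = 0.125

Step 3 — cumulative fraction after k components = (λ_1 + ... + λ_k) / Σ λ:
  k = 1: 38/56 = 0.6786
  k = 2: (38 + 11)/56 = 49/56 = 0.875
  k = 3: (38 + 11 + 7)/56 = 56/56 = 1

Summary (fraction, with percent):

explained: PC1 0.6786 (67.86%), PC2 0.1964 (19.64%), PC3 0.125 (12.5%);  cumulative: 0.6786, 0.875, 1


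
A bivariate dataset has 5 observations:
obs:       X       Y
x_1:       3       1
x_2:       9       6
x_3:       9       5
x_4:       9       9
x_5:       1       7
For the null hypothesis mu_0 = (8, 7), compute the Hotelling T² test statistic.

Step 1 — sample mean vector:
  mean(X) = (3 + 9 + 9 + 9 + 1) / 5 = 31/5 = 6.2
  mean(Y) = (1 + 6 + 5 + 9 + 7) / 5 = 28/5 = 5.6
  x̄ = (6.2, 5.6),  deviation x̄ - mu_0 = (6.2, 5.6) - (8, 7) = (-1.8, -1.4).

Step 2 — sample covariance matrix, S[i,j] = (1/(n-1)) · Σ_k (x_{k,i} - mean_i) · (x_{k,j} - mean_j), divisor n-1 = 4:
  S[X,X] = ((-3.2)·(-3.2) + (2.8)·(2.8) + (2.8)·(2.8) + (2.8)·(2.8) + (-5.2)·(-5.2)) / 4 = 60.8/4 = 15.2
  S[X,Y] = ((-3.2)·(-4.6) + (2.8)·(0.4) + (2.8)·(-0.6) + (2.8)·(3.4) + (-5.2)·(1.4)) / 4 = 16.4/4 = 4.1
  S[Y,Y] = ((-4.6)·(-4.6) + (0.4)·(0.4) + (-0.6)·(-0.6) + (3.4)·(3.4) + (1.4)·(1.4)) / 4 = 35.2/4 = 8.8
  S = [[15.2, 4.1],
 [4.1, 8.8]].

Step 3 — invert S. det(S) = 15.2·8.8 - (4.1)² = 116.95.
  S^{-1} = (1/det) · [[d, -b], [-b, a]] = [[0.0752, -0.0351],
 [-0.0351, 0.13]].

Step 4 — quadratic form (x̄ - mu_0)^T · S^{-1} · (x̄ - mu_0):
  S^{-1} · (x̄ - mu_0) = (-0.0864, -0.1189),
  (x̄ - mu_0)^T · [...] = (-1.8)·(-0.0864) + (-1.4)·(-0.1189) = 0.3218.

Step 5 — scale by n: T² = 5 · 0.3218 = 1.6092.

T² ≈ 1.6092


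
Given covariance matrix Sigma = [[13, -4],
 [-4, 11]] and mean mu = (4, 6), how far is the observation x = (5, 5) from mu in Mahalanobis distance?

Step 1 — centre the observation: (x - mu) = (1, -1).

Step 2 — invert Sigma. det(Sigma) = 13·11 - (-4)² = 127.
  Sigma^{-1} = (1/det) · [[d, -b], [-b, a]] = [[0.0866, 0.0315],
 [0.0315, 0.1024]].

Step 3 — form the quadratic (x - mu)^T · Sigma^{-1} · (x - mu):
  Sigma^{-1} · (x - mu) = (0.0551, -0.0709).
  (x - mu)^T · [Sigma^{-1} · (x - mu)] = (1)·(0.0551) + (-1)·(-0.0709) = 0.126.

Step 4 — take square root: d = √(0.126) ≈ 0.3549.

d(x, mu) = √(0.126) ≈ 0.3549


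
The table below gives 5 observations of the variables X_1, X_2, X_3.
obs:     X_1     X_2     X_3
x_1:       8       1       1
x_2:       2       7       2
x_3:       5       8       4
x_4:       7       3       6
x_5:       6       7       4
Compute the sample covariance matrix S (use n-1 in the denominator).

Step 1 — column means:
  mean(X_1) = (8 + 2 + 5 + 7 + 6) / 5 = 28/5 = 5.6
  mean(X_2) = (1 + 7 + 8 + 3 + 7) / 5 = 26/5 = 5.2
  mean(X_3) = (1 + 2 + 4 + 6 + 4) / 5 = 17/5 = 3.4

Step 2 — sample covariance S[i,j] = (1/(n-1)) · Σ_k (x_{k,i} - mean_i) · (x_{k,j} - mean_j), with n-1 = 4.
  S[X_1,X_1] = ((2.4)·(2.4) + (-3.6)·(-3.6) + (-0.6)·(-0.6) + (1.4)·(1.4) + (0.4)·(0.4)) / 4 = 21.2/4 = 5.3
  S[X_1,X_2] = ((2.4)·(-4.2) + (-3.6)·(1.8) + (-0.6)·(2.8) + (1.4)·(-2.2) + (0.4)·(1.8)) / 4 = -20.6/4 = -5.15
  S[X_1,X_3] = ((2.4)·(-2.4) + (-3.6)·(-1.4) + (-0.6)·(0.6) + (1.4)·(2.6) + (0.4)·(0.6)) / 4 = 2.8/4 = 0.7
  S[X_2,X_2] = ((-4.2)·(-4.2) + (1.8)·(1.8) + (2.8)·(2.8) + (-2.2)·(-2.2) + (1.8)·(1.8)) / 4 = 36.8/4 = 9.2
  S[X_2,X_3] = ((-4.2)·(-2.4) + (1.8)·(-1.4) + (2.8)·(0.6) + (-2.2)·(2.6) + (1.8)·(0.6)) / 4 = 4.6/4 = 1.15
  S[X_3,X_3] = ((-2.4)·(-2.4) + (-1.4)·(-1.4) + (0.6)·(0.6) + (2.6)·(2.6) + (0.6)·(0.6)) / 4 = 15.2/4 = 3.8

S is symmetric (S[j,i] = S[i,j]). Assembling:

S = [[5.3, -5.15, 0.7],
 [-5.15, 9.2, 1.15],
 [0.7, 1.15, 3.8]]


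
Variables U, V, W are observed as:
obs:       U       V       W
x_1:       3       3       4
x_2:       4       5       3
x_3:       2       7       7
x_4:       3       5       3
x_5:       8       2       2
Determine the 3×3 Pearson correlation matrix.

Step 1 — column means:
  mean(U) = (3 + 4 + 2 + 3 + 8) / 5 = 20/5 = 4
  mean(V) = (3 + 5 + 7 + 5 + 2) / 5 = 22/5 = 4.4
  mean(W) = (4 + 3 + 7 + 3 + 2) / 5 = 19/5 = 3.8

Step 2 — sample variances and covariances s[i,j] = (1/(n-1)) · Σ_k (x_{k,i} - mean_i) · (x_{k,j} - mean_j), with n-1 = 4:
  s[U,U] = ((-1)·(-1) + (0)·(0) + (-2)·(-2) + (-1)·(-1) + (4)·(4)) / 4 = 22/4 = 5.5
  s[U,V] = ((-1)·(-1.4) + (0)·(0.6) + (-2)·(2.6) + (-1)·(0.6) + (4)·(-2.4)) / 4 = -14/4 = -3.5
  s[U,W] = ((-1)·(0.2) + (0)·(-0.8) + (-2)·(3.2) + (-1)·(-0.8) + (4)·(-1.8)) / 4 = -13/4 = -3.25
  s[V,V] = ((-1.4)·(-1.4) + (0.6)·(0.6) + (2.6)·(2.6) + (0.6)·(0.6) + (-2.4)·(-2.4)) / 4 = 15.2/4 = 3.8
  s[V,W] = ((-1.4)·(0.2) + (0.6)·(-0.8) + (2.6)·(3.2) + (0.6)·(-0.8) + (-2.4)·(-1.8)) / 4 = 11.4/4 = 2.85
  s[W,W] = ((0.2)·(0.2) + (-0.8)·(-0.8) + (3.2)·(3.2) + (-0.8)·(-0.8) + (-1.8)·(-1.8)) / 4 = 14.8/4 = 3.7
  Sample standard deviations s_i = √(s[i,i]):
  s(U) = √(5.5) = 2.3452
  s(V) = √(3.8) = 1.9494
  s(W) = √(3.7) = 1.9235

Step 3 — r_{ij} = s_{ij} / (s_i · s_j):
  r[U,U] = 1 (diagonal).
  r[U,V] = -3.5 / (2.3452 · 1.9494) = -3.5 / 4.5717 = -0.7656
  r[U,W] = -3.25 / (2.3452 · 1.9235) = -3.25 / 4.5111 = -0.7204
  r[V,V] = 1 (diagonal).
  r[V,W] = 2.85 / (1.9494 · 1.9235) = 2.85 / 3.7497 = 0.7601
  r[W,W] = 1 (diagonal).

R is symmetric with unit diagonal. Assembling:

R = [[1, -0.7656, -0.7204],
 [-0.7656, 1, 0.7601],
 [-0.7204, 0.7601, 1]]


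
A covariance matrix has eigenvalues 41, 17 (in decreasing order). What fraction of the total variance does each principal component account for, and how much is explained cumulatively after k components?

Step 1 — total variance = trace(Sigma) = Σ λ_i = 41 + 17 = 58.

Step 2 — fraction explained by component i = λ_i / Σ λ:
  PC1: 41/58 = 0.7069
  PC2: 17/58 = 0.2931

Step 3 — cumulative fraction after k components = (λ_1 + ... + λ_k) / Σ λ:
  k = 1: 41/58 = 0.7069
  k = 2: (41 + 17)/58 = 58/58 = 1

Summary (fraction, with percent):

explained: PC1 0.7069 (70.69%), PC2 0.2931 (29.31%);  cumulative: 0.7069, 1
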